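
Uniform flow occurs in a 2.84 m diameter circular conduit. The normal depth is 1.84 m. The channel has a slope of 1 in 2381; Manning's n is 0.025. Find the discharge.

Q = 3.11 m³/s

For a circular section of diameter D = 2.84 m at depth y = 1.84 m, the central angle is θ = 2 arccos(1 − 2y/D) = 3.742 rad. Then A = (D²/8)(θ − sin θ) = 4.343 m² and P = Dθ/2 = 5.314 m.
Hydraulic radius R = A/P = 4.343/5.314 = 0.8172 m.
Manning's equation: Q = (1/n) A R^(2/3) S^(1/2) = (1/0.025) × 4.343 × 0.8172^(2/3) × 0.00042^(1/2) = 3.11 m³/s.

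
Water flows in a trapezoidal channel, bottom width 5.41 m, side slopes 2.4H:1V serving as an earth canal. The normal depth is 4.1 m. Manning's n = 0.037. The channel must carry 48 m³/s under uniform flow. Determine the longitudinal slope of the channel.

With bottom width b = 5.41 m and side slope z = 2.4: A = (b + zy)y = (5.41 + 2.4×4.1)×4.1 = 62.52 m²; P = b + 2y√(1+z²) = 5.41 + 2×4.1×2.6 = 26.73 m.
Hydraulic radius R = A/P = 62.52/26.73 = 2.339 m.
From Manning's equation, S = [nQ / (1 A R^(2/3))]² = [0.037 × 48 / (1 × 62.52 × 2.339^(2/3))]² = 0.00026.

S = 0.00026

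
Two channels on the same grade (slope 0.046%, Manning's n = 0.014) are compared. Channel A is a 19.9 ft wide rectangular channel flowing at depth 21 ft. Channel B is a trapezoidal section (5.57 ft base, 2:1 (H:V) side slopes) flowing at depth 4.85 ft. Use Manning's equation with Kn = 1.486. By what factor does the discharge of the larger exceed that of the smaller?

Channel A: Flow area A = b·y = 19.9 × 21 = 417.9 ft². Wetted perimeter P = b + 2y = 19.9 + 2×21 = 61.9 ft. Hydraulic radius R = A/P = 417.9/61.9 = 6.751 ft. Q_A = (1.486/0.014)·417.9·6.751^(2/3)·√0.00046 = 3398 ft³/s.
Channel B: With bottom width b = 5.57 ft and side slope z = 2: A = (b + zy)y = (5.57 + 2×4.85)×4.85 = 74.06 ft²; P = b + 2y√(1+z²) = 5.57 + 2×4.85×2.236 = 27.26 ft. Hydraulic radius R = A/P = 74.06/27.26 = 2.717 ft. Q_B = (1.486/0.014)·74.06·2.717^(2/3)·√0.00046 = 328.3 ft³/s.
The larger discharge is 3398 ft³/s and the smaller is 328.3 ft³/s; the ratio is 10.4.

10.4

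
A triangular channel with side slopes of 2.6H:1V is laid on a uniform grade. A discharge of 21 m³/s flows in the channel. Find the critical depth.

At critical depth, Q² T / (g A³) = 1, i.e. A³/T = Q²/g = 21²/9.81 = 44.95.
Try y = 1.88 m: A³/T = 79.38 — high.
Try y = 1.68 m: A³/T = 45.23 — matches.

y_c = 1.68 m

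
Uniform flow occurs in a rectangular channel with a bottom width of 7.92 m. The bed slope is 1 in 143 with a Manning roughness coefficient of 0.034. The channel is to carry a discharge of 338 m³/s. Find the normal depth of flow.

Manning's equation rearranged: A R^(2/3) = nQ / (1·√S) = 0.034 × 338 / (√0.006993) = 137.4.
Trying y = 7.18 m: A R^(2/3) = 106.2 — low.
Trying y = 9.77 m: A R^(2/3) = 154.4 — high.
Trying y = 8.87 m: A R^(2/3) = 137.5 — close enough.

y_n = 8.87 m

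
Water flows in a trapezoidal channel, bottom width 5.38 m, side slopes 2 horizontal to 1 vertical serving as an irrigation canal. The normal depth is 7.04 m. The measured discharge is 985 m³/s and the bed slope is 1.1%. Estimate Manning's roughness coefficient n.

With bottom width b = 5.38 m and side slope z = 2: A = (b + zy)y = (5.38 + 2×7.04)×7.04 = 137 m²; P = b + 2y√(1+z²) = 5.38 + 2×7.04×2.236 = 36.86 m.
Hydraulic radius R = A/P = 137/36.86 = 3.716 m.
Rearranging Manning's equation: n = (1/Q) A R^(2/3) S^(1/2) = (1/985) × 137 × 3.716^(2/3) × √0.011 = 0.035.

n = 0.035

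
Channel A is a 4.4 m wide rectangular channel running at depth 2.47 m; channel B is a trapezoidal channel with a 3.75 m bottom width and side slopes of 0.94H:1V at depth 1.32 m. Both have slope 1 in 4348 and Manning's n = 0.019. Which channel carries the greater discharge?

Channel A: Flow area A = b·y = 4.4 × 2.47 = 10.87 m². Wetted perimeter P = b + 2y = 4.4 + 2×2.47 = 9.34 m. Hydraulic radius R = A/P = 10.87/9.34 = 1.164 m. Q_A = (1/0.019)·10.87·1.164^(2/3)·√0.00023 = 9.597 m³/s.
Channel B: With bottom width b = 3.75 m and side slope z = 0.94: A = (b + zy)y = (3.75 + 0.94×1.32)×1.32 = 6.588 m²; P = b + 2y√(1+z²) = 3.75 + 2×1.32×1.372 = 7.373 m. Hydraulic radius R = A/P = 6.588/7.373 = 0.8935 m. Q_B = (1/0.019)·6.588·0.8935^(2/3)·√0.00023 = 4.878 m³/s.
Q_A = 9.597 m³/s vs Q_B = 4.878 m³/s, so channel A carries more.

channel A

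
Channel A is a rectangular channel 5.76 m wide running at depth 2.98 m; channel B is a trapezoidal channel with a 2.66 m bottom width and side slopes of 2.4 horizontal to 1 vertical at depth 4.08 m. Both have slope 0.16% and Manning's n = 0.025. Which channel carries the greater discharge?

Channel A: Flow area A = b·y = 5.76 × 2.98 = 17.16 m². Wetted perimeter P = b + 2y = 5.76 + 2×2.98 = 11.72 m. Hydraulic radius R = A/P = 17.16/11.72 = 1.465 m. Q_A = (1/0.025)·17.16·1.465^(2/3)·√0.0016 = 35.42 m³/s.
Channel B: With bottom width b = 2.66 m and side slope z = 2.4: A = (b + zy)y = (2.66 + 2.4×4.08)×4.08 = 50.8 m²; P = b + 2y√(1+z²) = 2.66 + 2×4.08×2.6 = 23.88 m. Hydraulic radius R = A/P = 50.8/23.88 = 2.128 m. Q_B = (1/0.025)·50.8·2.128^(2/3)·√0.0016 = 134.5 m³/s.
Q_A = 35.42 m³/s vs Q_B = 134.5 m³/s, so channel B carries more.

channel B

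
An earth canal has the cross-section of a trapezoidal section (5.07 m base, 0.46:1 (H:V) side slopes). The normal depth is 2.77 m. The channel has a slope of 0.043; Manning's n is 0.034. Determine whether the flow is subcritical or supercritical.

supercritical

With bottom width b = 5.07 m and side slope z = 0.46: A = (b + zy)y = (5.07 + 0.46×2.77)×2.77 = 17.57 m²; P = b + 2y√(1+z²) = 5.07 + 2×2.77×1.101 = 11.17 m.
Hydraulic radius R = A/P = 17.57/11.17 = 1.574 m.
V = (1/n) R^(2/3) √S = (1/0.034) × 1.574^(2/3) × √0.043 = 8.251 m/s. Hydraulic depth D_h = A/T = 17.57/7.618 = 2.307 m.
Froude number Fr = V/√(g·D_h) = 8.251/√(9.81×2.307) = 1.73, which is greater than 1, so the flow is supercritical.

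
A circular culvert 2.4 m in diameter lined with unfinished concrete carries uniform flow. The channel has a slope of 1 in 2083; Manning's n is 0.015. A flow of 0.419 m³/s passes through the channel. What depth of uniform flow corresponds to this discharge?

y_n = 0.484 m

Manning's equation rearranged: A R^(2/3) = nQ / (1·√S) = 0.015 × 0.419 / (√0.0004801) = 0.2868.
At y = 0.555 m: A R^(2/3) = 0.3775 — over.
At y = 0.432 m: A R^(2/3) = 0.2275 — short.
At y = 0.484 m: A R^(2/3) = 0.2866 — matches.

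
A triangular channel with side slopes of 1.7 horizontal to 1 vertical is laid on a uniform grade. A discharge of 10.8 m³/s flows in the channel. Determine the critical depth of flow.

y_c = 1.52 m

At critical depth, Q² T / (g A³) = 1, i.e. A³/T = Q²/g = 10.8²/9.81 = 11.89.
Trying y = 1.09 m: A³/T = 2.223 — short.
Trying y = 1.87 m: A³/T = 33.04 — over.
Trying y = 1.52 m: A³/T = 11.72 — matches.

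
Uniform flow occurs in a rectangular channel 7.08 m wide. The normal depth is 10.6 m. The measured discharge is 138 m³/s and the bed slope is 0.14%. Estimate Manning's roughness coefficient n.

Flow area A = b·y = 7.08 × 10.6 = 75.05 m². Wetted perimeter P = b + 2y = 7.08 + 2×10.6 = 28.28 m.
Hydraulic radius R = A/P = 75.05/28.28 = 2.654 m.
Rearranging Manning's equation: n = (1/Q) A R^(2/3) S^(1/2) = (1/138) × 75.05 × 2.654^(2/3) × √0.0014 = 0.039.

n = 0.039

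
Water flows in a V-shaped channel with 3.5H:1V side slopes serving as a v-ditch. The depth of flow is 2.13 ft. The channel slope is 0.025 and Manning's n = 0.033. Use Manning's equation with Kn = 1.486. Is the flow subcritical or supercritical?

For a triangular section with side slope z = 3.5: A = zy² = 3.5×2.13² = 15.88 ft²; P = 2y√(1+z²) = 2×2.13×3.64 = 15.51 ft.
Hydraulic radius R = A/P = 15.88/15.51 = 1.024 ft.
V = (1.486/n) R^(2/3) √S = (1.486/0.033) × 1.024^(2/3) × √0.025 = 7.233 ft/s. Hydraulic depth D_h = A/T = 15.88/14.91 = 1.065 ft.
Froude number Fr = V/√(g·D_h) = 7.233/√(32.2×1.065) = 1.24, which is greater than 1, so the flow is supercritical.

supercritical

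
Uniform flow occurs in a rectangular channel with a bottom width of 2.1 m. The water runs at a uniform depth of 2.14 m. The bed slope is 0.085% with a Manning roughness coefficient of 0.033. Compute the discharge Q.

Flow area A = b·y = 2.1 × 2.14 = 4.494 m². Wetted perimeter P = b + 2y = 2.1 + 2×2.14 = 6.38 m.
Hydraulic radius R = A/P = 4.494/6.38 = 0.7044 m.
Manning's equation: Q = (1/n) A R^(2/3) S^(1/2) = (1/0.033) × 4.494 × 0.7044^(2/3) × 0.00085^(1/2) = 3.14 m³/s.

Q = 3.14 m³/s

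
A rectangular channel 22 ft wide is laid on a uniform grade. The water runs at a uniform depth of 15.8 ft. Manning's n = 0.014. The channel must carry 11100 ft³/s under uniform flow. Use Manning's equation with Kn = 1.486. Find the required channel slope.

S = 0.00748

Flow area A = b·y = 22 × 15.8 = 347.6 ft². Wetted perimeter P = b + 2y = 22 + 2×15.8 = 53.6 ft.
Hydraulic radius R = A/P = 347.6/53.6 = 6.485 ft.
From Manning's equation, S = [nQ / (1.486 A R^(2/3))]² = [0.014 × 11100 / (1.486 × 347.6 × 6.485^(2/3))]² = 0.00748.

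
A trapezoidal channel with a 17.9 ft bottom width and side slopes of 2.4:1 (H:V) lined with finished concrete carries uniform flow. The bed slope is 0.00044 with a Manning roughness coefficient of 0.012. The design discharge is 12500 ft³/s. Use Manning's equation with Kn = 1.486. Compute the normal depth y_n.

y_n = 17.6 ft

Manning's equation rearranged: A R^(2/3) = nQ / (1.486·√S) = 0.012 × 12500 / (1.486 × √0.00044) = 4812.
Trying y = 21.5 ft: A R^(2/3) = 7622 — over.
Trying y = 13.4 ft: A R^(2/3) = 2606 — short.
Trying y = 17.6 ft: A R^(2/3) = 4805 — ≈ 4812.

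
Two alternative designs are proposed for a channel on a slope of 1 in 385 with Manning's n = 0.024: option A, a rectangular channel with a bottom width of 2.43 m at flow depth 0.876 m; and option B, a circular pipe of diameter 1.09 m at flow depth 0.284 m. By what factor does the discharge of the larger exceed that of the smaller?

Channel A: Flow area A = b·y = 2.43 × 0.876 = 2.129 m². Wetted perimeter P = b + 2y = 2.43 + 2×0.876 = 4.182 m. Hydraulic radius R = A/P = 2.129/4.182 = 0.509 m. Q_A = (1/0.024)·2.129·0.509^(2/3)·√0.002597 = 2.882 m³/s.
Channel B: For a circular section of diameter D = 1.09 m at depth y = 0.284 m, the central angle is θ = 2 arccos(1 − 2y/D) = 2.143 rad. Then A = (D²/8)(θ − sin θ) = 0.1934 m² and P = Dθ/2 = 1.168 m. Hydraulic radius R = A/P = 0.1934/1.168 = 0.1656 m. Q_B = (1/0.024)·0.1934·0.1656^(2/3)·√0.002597 = 0.1238 m³/s.
The larger discharge is 2.882 m³/s and the smaller is 0.1238 m³/s; the ratio is 23.3.

23.3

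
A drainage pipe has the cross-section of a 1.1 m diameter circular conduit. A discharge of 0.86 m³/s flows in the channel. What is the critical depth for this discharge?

y_c = 0.514 m

At critical depth, Q² T / (g A³) = 1, i.e. A³/T = Q²/g = 0.86²/9.81 = 0.07539.
Try y = 0.626 m: A³/T = 0.1599 — over.
Try y = 0.426 m: A³/T = 0.03665 — short.
Try y = 0.514 m: A³/T = 0.0753 — close enough.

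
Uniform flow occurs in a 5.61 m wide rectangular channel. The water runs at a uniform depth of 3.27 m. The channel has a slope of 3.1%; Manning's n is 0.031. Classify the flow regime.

supercritical

Flow area A = b·y = 5.61 × 3.27 = 18.34 m². Wetted perimeter P = b + 2y = 5.61 + 2×3.27 = 12.15 m.
Hydraulic radius R = A/P = 18.34/12.15 = 1.51 m.
V = (1/n) R^(2/3) √S = (1/0.031) × 1.51^(2/3) × √0.031 = 7.475 m/s. Hydraulic depth D_h = A/T = 18.34/5.61 = 3.27 m.
Froude number Fr = V/√(g·D_h) = 7.475/√(9.81×3.27) = 1.32, which is greater than 1, so the flow is supercritical.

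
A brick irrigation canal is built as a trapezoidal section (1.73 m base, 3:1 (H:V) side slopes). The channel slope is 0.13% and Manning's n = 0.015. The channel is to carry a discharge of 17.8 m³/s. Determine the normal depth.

Manning's equation rearranged: A R^(2/3) = nQ / (1·√S) = 0.015 × 17.8 / (√0.0013) = 7.405.
Try y = 1.8 m: A R^(2/3) = 12.65 — high.
Try y = 1.43 m: A R^(2/3) = 7.413 — close enough.

y_n = 1.43 m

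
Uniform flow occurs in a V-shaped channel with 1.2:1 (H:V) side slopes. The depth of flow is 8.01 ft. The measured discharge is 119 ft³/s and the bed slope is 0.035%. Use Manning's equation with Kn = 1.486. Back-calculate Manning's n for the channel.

n = 0.038

For a triangular section with side slope z = 1.2: A = zy² = 1.2×8.01² = 76.99 ft²; P = 2y√(1+z²) = 2×8.01×1.562 = 25.02 ft.
Hydraulic radius R = A/P = 76.99/25.02 = 3.077 ft.
Rearranging Manning's equation: n = (1.486/Q) A R^(2/3) S^(1/2) = (1.486/119) × 76.99 × 3.077^(2/3) × √0.00035 = 0.038.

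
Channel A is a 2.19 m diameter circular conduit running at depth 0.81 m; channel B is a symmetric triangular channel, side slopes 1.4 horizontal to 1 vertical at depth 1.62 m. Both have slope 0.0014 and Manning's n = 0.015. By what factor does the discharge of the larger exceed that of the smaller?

Channel A: For a circular section of diameter D = 2.19 m at depth y = 0.81 m, the central angle is θ = 2 arccos(1 − 2y/D) = 2.615 rad. Then A = (D²/8)(θ − sin θ) = 1.266 m² and P = Dθ/2 = 2.863 m. Hydraulic radius R = A/P = 1.266/2.863 = 0.4423 m. Q_A = (1/0.015)·1.266·0.4423^(2/3)·√0.0014 = 1.834 m³/s.
Channel B: For a triangular section with side slope z = 1.4: A = zy² = 1.4×1.62² = 3.674 m²; P = 2y√(1+z²) = 2×1.62×1.72 = 5.574 m. Hydraulic radius R = A/P = 3.674/5.574 = 0.6591 m. Q_B = (1/0.015)·3.674·0.6591^(2/3)·√0.0014 = 6.941 m³/s.
The larger discharge is 6.941 m³/s and the smaller is 1.834 m³/s; the ratio is 3.79.

3.79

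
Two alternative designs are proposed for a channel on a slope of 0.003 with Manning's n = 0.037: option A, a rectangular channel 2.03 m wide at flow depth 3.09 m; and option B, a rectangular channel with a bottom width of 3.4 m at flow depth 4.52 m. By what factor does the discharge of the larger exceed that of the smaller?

3.38

Channel A: Flow area A = b·y = 2.03 × 3.09 = 6.273 m². Wetted perimeter P = b + 2y = 2.03 + 2×3.09 = 8.21 m. Hydraulic radius R = A/P = 6.273/8.21 = 0.764 m. Q_A = (1/0.037)·6.273·0.764^(2/3)·√0.003 = 7.76 m³/s.
Channel B: Flow area A = b·y = 3.4 × 4.52 = 15.37 m². Wetted perimeter P = b + 2y = 3.4 + 2×4.52 = 12.44 m. Hydraulic radius R = A/P = 15.37/12.44 = 1.235 m. Q_B = (1/0.037)·15.37·1.235^(2/3)·√0.003 = 26.19 m³/s.
The larger discharge is 26.19 m³/s and the smaller is 7.76 m³/s; the ratio is 3.38.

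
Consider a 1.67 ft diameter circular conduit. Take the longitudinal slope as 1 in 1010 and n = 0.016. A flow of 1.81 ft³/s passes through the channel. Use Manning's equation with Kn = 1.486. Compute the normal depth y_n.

y_n = 0.841 ft

Manning's equation rearranged: A R^(2/3) = nQ / (1.486·√S) = 0.016 × 1.81 / (1.486 × √0.0009901) = 0.6194.
Trying y = 0.639 ft: A R^(2/3) = 0.38 — low.
Trying y = 0.841 ft: A R^(2/3) = 0.6193 — close enough.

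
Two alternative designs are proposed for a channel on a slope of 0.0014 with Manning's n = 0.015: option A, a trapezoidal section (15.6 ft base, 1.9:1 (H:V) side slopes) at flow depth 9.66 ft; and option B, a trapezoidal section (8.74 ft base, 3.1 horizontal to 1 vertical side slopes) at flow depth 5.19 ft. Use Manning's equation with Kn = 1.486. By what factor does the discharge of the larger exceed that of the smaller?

Channel A: With bottom width b = 15.6 ft and side slope z = 1.9: A = (b + zy)y = (15.6 + 1.9×9.66)×9.66 = 328 ft²; P = b + 2y√(1+z²) = 15.6 + 2×9.66×2.147 = 57.08 ft. Hydraulic radius R = A/P = 328/57.08 = 5.746 ft. Q_A = (1.486/0.015)·328·5.746^(2/3)·√0.0014 = 3900 ft³/s.
Channel B: With bottom width b = 8.74 ft and side slope z = 3.1: A = (b + zy)y = (8.74 + 3.1×5.19)×5.19 = 128.9 ft²; P = b + 2y√(1+z²) = 8.74 + 2×5.19×3.257 = 42.55 ft. Hydraulic radius R = A/P = 128.9/42.55 = 3.028 ft. Q_B = (1.486/0.015)·128.9·3.028^(2/3)·√0.0014 = 999.8 ft³/s.
The larger discharge is 3900 ft³/s and the smaller is 999.8 ft³/s; the ratio is 3.9.

3.9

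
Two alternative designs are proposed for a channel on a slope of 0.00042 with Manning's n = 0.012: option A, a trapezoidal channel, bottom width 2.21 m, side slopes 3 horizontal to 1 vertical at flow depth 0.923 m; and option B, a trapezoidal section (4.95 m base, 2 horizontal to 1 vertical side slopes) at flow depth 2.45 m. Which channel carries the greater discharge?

Channel A: With bottom width b = 2.21 m and side slope z = 3: A = (b + zy)y = (2.21 + 3×0.923)×0.923 = 4.596 m²; P = b + 2y√(1+z²) = 2.21 + 2×0.923×3.162 = 8.048 m. Hydraulic radius R = A/P = 4.596/8.048 = 0.5711 m. Q_A = (1/0.012)·4.596·0.5711^(2/3)·√0.00042 = 5.402 m³/s.
Channel B: With bottom width b = 4.95 m and side slope z = 2: A = (b + zy)y = (4.95 + 2×2.45)×2.45 = 24.13 m²; P = b + 2y√(1+z²) = 4.95 + 2×2.45×2.236 = 15.91 m. Hydraulic radius R = A/P = 24.13/15.91 = 1.517 m. Q_B = (1/0.012)·24.13·1.517^(2/3)·√0.00042 = 54.42 m³/s.
Q_A = 5.402 m³/s vs Q_B = 54.42 m³/s, so channel B carries more.

channel B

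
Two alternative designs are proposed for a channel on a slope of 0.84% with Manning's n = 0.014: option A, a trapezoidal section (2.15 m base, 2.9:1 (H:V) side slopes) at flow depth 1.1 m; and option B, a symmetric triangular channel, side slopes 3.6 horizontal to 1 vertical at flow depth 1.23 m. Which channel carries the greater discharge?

Channel A: With bottom width b = 2.15 m and side slope z = 2.9: A = (b + zy)y = (2.15 + 2.9×1.1)×1.1 = 5.874 m²; P = b + 2y√(1+z²) = 2.15 + 2×1.1×3.068 = 8.899 m. Hydraulic radius R = A/P = 5.874/8.899 = 0.6601 m. Q_A = (1/0.014)·5.874·0.6601^(2/3)·√0.0084 = 29.15 m³/s.
Channel B: For a triangular section with side slope z = 3.6: A = zy² = 3.6×1.23² = 5.446 m²; P = 2y√(1+z²) = 2×1.23×3.736 = 9.191 m. Hydraulic radius R = A/P = 5.446/9.191 = 0.5926 m. Q_B = (1/0.014)·5.446·0.5926^(2/3)·√0.0084 = 25.15 m³/s.
Q_A = 29.15 m³/s vs Q_B = 25.15 m³/s, so channel A carries more.

channel A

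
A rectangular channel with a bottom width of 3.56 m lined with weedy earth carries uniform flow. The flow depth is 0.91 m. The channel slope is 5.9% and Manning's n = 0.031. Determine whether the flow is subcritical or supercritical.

Flow area A = b·y = 3.56 × 0.91 = 3.24 m². Wetted perimeter P = b + 2y = 3.56 + 2×0.91 = 5.38 m.
Hydraulic radius R = A/P = 3.24/5.38 = 0.6022 m.
V = (1/n) R^(2/3) √S = (1/0.031) × 0.6022^(2/3) × √0.059 = 5.587 m/s. Hydraulic depth D_h = A/T = 3.24/3.56 = 0.91 m.
Froude number Fr = V/√(g·D_h) = 5.587/√(9.81×0.91) = 1.87, which is greater than 1, so the flow is supercritical.

supercritical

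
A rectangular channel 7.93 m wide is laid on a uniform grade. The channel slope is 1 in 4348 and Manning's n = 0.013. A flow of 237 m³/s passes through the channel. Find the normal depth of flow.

Manning's equation rearranged: A R^(2/3) = nQ / (1·√S) = 0.013 × 237 / (√0.00023) = 203.2.
Trying y = 10.6 m: A R^(2/3) = 170.4 — low.
Trying y = 15.6 m: A R^(2/3) = 266.5 — high.
Trying y = 12.3 m: A R^(2/3) = 202.8 — matches.

y_n = 12.3 m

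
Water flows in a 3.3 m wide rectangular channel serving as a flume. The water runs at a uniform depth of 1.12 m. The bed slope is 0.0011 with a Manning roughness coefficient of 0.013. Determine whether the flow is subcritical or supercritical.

Flow area A = b·y = 3.3 × 1.12 = 3.696 m². Wetted perimeter P = b + 2y = 3.3 + 2×1.12 = 5.54 m.
Hydraulic radius R = A/P = 3.696/5.54 = 0.6671 m.
V = (1/n) R^(2/3) √S = (1/0.013) × 0.6671^(2/3) × √0.0011 = 1.948 m/s. Hydraulic depth D_h = A/T = 3.696/3.3 = 1.12 m.
Froude number Fr = V/√(g·D_h) = 1.948/√(9.81×1.12) = 0.588, which is less than 1, so the flow is subcritical.

subcritical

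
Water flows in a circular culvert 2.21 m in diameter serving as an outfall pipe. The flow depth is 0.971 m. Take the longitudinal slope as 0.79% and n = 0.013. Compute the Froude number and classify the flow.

supercritical

For a circular section of diameter D = 2.21 m at depth y = 0.971 m, the central angle is θ = 2 arccos(1 − 2y/D) = 2.898 rad. Then A = (D²/8)(θ − sin θ) = 1.623 m² and P = Dθ/2 = 3.203 m.
Hydraulic radius R = A/P = 1.623/3.203 = 0.5066 m.
V = (1/n) R^(2/3) √S = (1/0.013) × 0.5066^(2/3) × √0.0079 = 4.345 m/s. Hydraulic depth D_h = A/T = 1.623/2.194 = 0.7397 m.
Froude number Fr = V/√(g·D_h) = 4.345/√(9.81×0.7397) = 1.61, which is greater than 1, so the flow is supercritical.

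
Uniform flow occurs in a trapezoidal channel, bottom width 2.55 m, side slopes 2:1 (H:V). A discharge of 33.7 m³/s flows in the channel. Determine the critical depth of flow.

At critical depth, Q² T / (g A³) = 1, i.e. A³/T = Q²/g = 33.7²/9.81 = 115.8.
Try y = 1.46 m: A³/T = 60.71 — low.
Try y = 2.11 m: A³/T = 265.2 — high.
Try y = 1.72 m: A³/T = 116 — matches.

y_c = 1.72 m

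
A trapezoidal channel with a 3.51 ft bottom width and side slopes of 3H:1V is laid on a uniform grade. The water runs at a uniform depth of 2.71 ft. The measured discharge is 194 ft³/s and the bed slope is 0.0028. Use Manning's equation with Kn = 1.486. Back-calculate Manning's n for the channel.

n = 0.017

With bottom width b = 3.51 ft and side slope z = 3: A = (b + zy)y = (3.51 + 3×2.71)×2.71 = 31.54 ft²; P = b + 2y√(1+z²) = 3.51 + 2×2.71×3.162 = 20.65 ft.
Hydraulic radius R = A/P = 31.54/20.65 = 1.528 ft.
Rearranging Manning's equation: n = (1.486/Q) A R^(2/3) S^(1/2) = (1.486/194) × 31.54 × 1.528^(2/3) × √0.0028 = 0.017.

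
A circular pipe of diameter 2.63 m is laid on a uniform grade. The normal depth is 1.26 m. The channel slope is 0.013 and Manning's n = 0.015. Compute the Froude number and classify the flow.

supercritical

For a circular section of diameter D = 2.63 m at depth y = 1.26 m, the central angle is θ = 2 arccos(1 − 2y/D) = 3.058 rad. Then A = (D²/8)(θ − sin θ) = 2.572 m² and P = Dθ/2 = 4.021 m.
Hydraulic radius R = A/P = 2.572/4.021 = 0.6395 m.
V = (1/n) R^(2/3) √S = (1/0.015) × 0.6395^(2/3) × √0.013 = 5.642 m/s. Hydraulic depth D_h = A/T = 2.572/2.628 = 0.9787 m.
Froude number Fr = V/√(g·D_h) = 5.642/√(9.81×0.9787) = 1.82, which is greater than 1, so the flow is supercritical.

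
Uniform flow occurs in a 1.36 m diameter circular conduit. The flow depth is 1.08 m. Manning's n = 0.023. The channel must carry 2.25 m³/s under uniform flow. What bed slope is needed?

For a circular section of diameter D = 1.36 m at depth y = 1.08 m, the central angle is θ = 2 arccos(1 − 2y/D) = 4.399 rad. Then A = (D²/8)(θ − sin θ) = 1.237 m² and P = Dθ/2 = 2.992 m.
Hydraulic radius R = A/P = 1.237/2.992 = 0.4135 m.
From Manning's equation, S = [nQ / (1 A R^(2/3))]² = [0.023 × 2.25 / (1 × 1.237 × 0.4135^(2/3))]² = 0.00568.

S = 0.00568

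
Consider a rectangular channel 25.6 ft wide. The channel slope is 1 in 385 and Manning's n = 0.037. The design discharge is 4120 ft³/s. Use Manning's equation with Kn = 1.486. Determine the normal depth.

y_n = 20 ft

Manning's equation rearranged: A R^(2/3) = nQ / (1.486·√S) = 0.037 × 4120 / (1.486 × √0.002597) = 2013.
At y = 17.6 ft: A R^(2/3) = 1713 — low.
At y = 24 ft: A R^(2/3) = 2528 — high.
At y = 20 ft: A R^(2/3) = 2015 — close enough.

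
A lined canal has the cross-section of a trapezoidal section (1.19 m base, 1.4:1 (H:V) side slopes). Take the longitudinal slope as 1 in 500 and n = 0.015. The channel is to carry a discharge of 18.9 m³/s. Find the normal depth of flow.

Manning's equation rearranged: A R^(2/3) = nQ / (1·√S) = 0.015 × 18.9 / (√0.002) = 6.339.
Try y = 1.38 m: A R^(2/3) = 3.479 — low.
Try y = 2.05 m: A R^(2/3) = 8.376 — high.
Try y = 1.81 m: A R^(2/3) = 6.323 — close enough.

y_n = 1.81 m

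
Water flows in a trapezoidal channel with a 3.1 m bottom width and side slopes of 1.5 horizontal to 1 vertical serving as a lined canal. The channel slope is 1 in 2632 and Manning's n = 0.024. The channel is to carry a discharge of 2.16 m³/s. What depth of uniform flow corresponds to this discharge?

y_n = 0.851 m

Manning's equation rearranged: A R^(2/3) = nQ / (1·√S) = 0.024 × 2.16 / (√0.0003799) = 2.66.
Trying y = 0.703 m: A R^(2/3) = 1.885 — too small.
Trying y = 1.06 m: A R^(2/3) = 3.987 — too large.
Trying y = 0.851 m: A R^(2/3) = 2.661 — ≈ 2.66.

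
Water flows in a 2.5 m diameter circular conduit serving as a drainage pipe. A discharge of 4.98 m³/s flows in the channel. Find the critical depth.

At critical depth, Q² T / (g A³) = 1, i.e. A³/T = Q²/g = 4.98²/9.81 = 2.528.
At y = 0.716 m: A³/T = 0.6926 — short.
At y = 1.15 m: A³/T = 4.3 — over.
At y = 1 m: A³/T = 2.517 — close enough.

y_c = 1 m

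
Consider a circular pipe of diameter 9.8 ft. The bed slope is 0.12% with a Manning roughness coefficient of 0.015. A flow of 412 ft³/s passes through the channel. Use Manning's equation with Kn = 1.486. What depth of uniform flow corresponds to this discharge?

Manning's equation rearranged: A R^(2/3) = nQ / (1.486·√S) = 0.015 × 412 / (1.486 × √0.0012) = 120.1.
Try y = 5.65 ft: A R^(2/3) = 86.57 — low.
Try y = 8.25 ft: A R^(2/3) = 140.2 — high.
Try y = 7.11 ft: A R^(2/3) = 120.1 — matches.

y_n = 7.11 ft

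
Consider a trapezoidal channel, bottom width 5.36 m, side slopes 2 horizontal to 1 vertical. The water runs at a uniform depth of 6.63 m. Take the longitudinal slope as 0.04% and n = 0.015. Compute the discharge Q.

With bottom width b = 5.36 m and side slope z = 2: A = (b + zy)y = (5.36 + 2×6.63)×6.63 = 123.5 m²; P = b + 2y√(1+z²) = 5.36 + 2×6.63×2.236 = 35.01 m.
Hydraulic radius R = A/P = 123.5/35.01 = 3.526 m.
Manning's equation: Q = (1/n) A R^(2/3) S^(1/2) = (1/0.015) × 123.5 × 3.526^(2/3) × 0.0004^(1/2) = 381 m³/s.

Q = 381 m³/s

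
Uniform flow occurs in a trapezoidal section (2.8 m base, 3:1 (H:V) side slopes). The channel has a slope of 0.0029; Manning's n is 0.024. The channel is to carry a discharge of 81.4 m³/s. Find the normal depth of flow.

y_n = 2.64 m

Manning's equation rearranged: A R^(2/3) = nQ / (1·√S) = 0.024 × 81.4 / (√0.0029) = 36.28.
Try y = 2.1 m: A R^(2/3) = 21.44 — too small.
Try y = 3.36 m: A R^(2/3) = 64.02 — too large.
Try y = 2.64 m: A R^(2/3) = 36.28 — close enough.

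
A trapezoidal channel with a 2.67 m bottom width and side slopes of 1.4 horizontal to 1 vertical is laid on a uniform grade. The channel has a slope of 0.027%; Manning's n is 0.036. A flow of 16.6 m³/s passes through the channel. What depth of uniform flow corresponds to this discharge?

Manning's equation rearranged: A R^(2/3) = nQ / (1·√S) = 0.036 × 16.6 / (√0.00027) = 36.37.
Try y = 4.15 m: A R^(2/3) = 57.27 — too large.
Try y = 2.69 m: A R^(2/3) = 22.2 — too small.
Try y = 3.38 m: A R^(2/3) = 36.33 — matches.

y_n = 3.38 m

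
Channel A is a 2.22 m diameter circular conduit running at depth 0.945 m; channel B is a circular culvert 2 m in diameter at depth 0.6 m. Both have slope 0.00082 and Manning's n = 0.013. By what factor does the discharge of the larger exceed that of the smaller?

Channel A: For a circular section of diameter D = 2.22 m at depth y = 0.945 m, the central angle is θ = 2 arccos(1 − 2y/D) = 2.843 rad. Then A = (D²/8)(θ − sin θ) = 1.57 m² and P = Dθ/2 = 3.156 m. Hydraulic radius R = A/P = 1.57/3.156 = 0.4976 m. Q_A = (1/0.013)·1.57·0.4976^(2/3)·√0.00082 = 2.172 m³/s.
Channel B: For a circular section of diameter D = 2 m at depth y = 0.6 m, the central angle is θ = 2 arccos(1 − 2y/D) = 2.319 rad. Then A = (D²/8)(θ − sin θ) = 0.7927 m² and P = Dθ/2 = 2.319 m. Hydraulic radius R = A/P = 0.7927/2.319 = 0.3419 m. Q_B = (1/0.013)·0.7927·0.3419^(2/3)·√0.00082 = 0.8537 m³/s.
The larger discharge is 2.172 m³/s and the smaller is 0.8537 m³/s; the ratio is 2.54.

2.54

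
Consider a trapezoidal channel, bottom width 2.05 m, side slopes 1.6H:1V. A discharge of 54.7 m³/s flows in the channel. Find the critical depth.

y_c = 2.43 m

At critical depth, Q² T / (g A³) = 1, i.e. A³/T = Q²/g = 54.7²/9.81 = 305.
Trying y = 1.8 m: A³/T = 89.48 — too small.
Trying y = 2.97 m: A³/T = 713.6 — too large.
Trying y = 2.43 m: A³/T = 305.7 — ≈ 305.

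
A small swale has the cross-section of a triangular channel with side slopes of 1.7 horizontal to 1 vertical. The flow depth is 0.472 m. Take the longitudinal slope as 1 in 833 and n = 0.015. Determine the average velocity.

V = 0.799 m/s

For a triangular section with side slope z = 1.7: A = zy² = 1.7×0.472² = 0.3787 m²; P = 2y√(1+z²) = 2×0.472×1.972 = 1.862 m.
Hydraulic radius R = A/P = 0.3787/1.862 = 0.2034 m.
From Manning's equation, V = (1/n) R^(2/3) S^(1/2) = (1/0.015) × 0.2034^(2/3) × 0.0012^(1/2) = 0.799 m/s.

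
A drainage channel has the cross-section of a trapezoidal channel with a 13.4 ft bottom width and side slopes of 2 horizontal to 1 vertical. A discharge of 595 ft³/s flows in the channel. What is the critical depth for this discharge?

y_c = 3.32 ft

At critical depth, Q² T / (g A³) = 1, i.e. A³/T = Q²/g = 595²/32.2 = 10990.
At y = 3.81 ft: A³/T = 17930 — too large.
At y = 2.61 ft: A³/T = 4815 — too small.
At y = 3.32 ft: A³/T = 11040 — ≈ 10990.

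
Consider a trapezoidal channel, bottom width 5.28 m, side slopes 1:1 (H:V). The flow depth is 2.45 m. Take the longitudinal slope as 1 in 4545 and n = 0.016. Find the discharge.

With bottom width b = 5.28 m and side slope z = 1: A = (b + zy)y = (5.28 + 1×2.45)×2.45 = 18.94 m²; P = b + 2y√(1+z²) = 5.28 + 2×2.45×1.414 = 12.21 m.
Hydraulic radius R = A/P = 18.94/12.21 = 1.551 m.
Manning's equation: Q = (1/n) A R^(2/3) S^(1/2) = (1/0.016) × 18.94 × 1.551^(2/3) × 0.00022^(1/2) = 23.5 m³/s.

Q = 23.5 m³/s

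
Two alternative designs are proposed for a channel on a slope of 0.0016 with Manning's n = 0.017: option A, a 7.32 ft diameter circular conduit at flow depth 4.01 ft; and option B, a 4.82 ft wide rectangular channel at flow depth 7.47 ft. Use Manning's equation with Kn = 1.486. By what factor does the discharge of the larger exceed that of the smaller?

Channel A: For a circular section of diameter D = 7.32 ft at depth y = 4.01 ft, the central angle is θ = 2 arccos(1 − 2y/D) = 3.333 rad. Then A = (D²/8)(θ − sin θ) = 23.6 ft² and P = Dθ/2 = 12.2 ft. Hydraulic radius R = A/P = 23.6/12.2 = 1.935 ft. Q_A = (1.486/0.017)·23.6·1.935^(2/3)·√0.0016 = 128.1 ft³/s.
Channel B: Flow area A = b·y = 4.82 × 7.47 = 36.01 ft². Wetted perimeter P = b + 2y = 4.82 + 2×7.47 = 19.76 ft. Hydraulic radius R = A/P = 36.01/19.76 = 1.822 ft. Q_B = (1.486/0.017)·36.01·1.822^(2/3)·√0.0016 = 187.8 ft³/s.
The larger discharge is 187.8 ft³/s and the smaller is 128.1 ft³/s; the ratio is 1.47.

1.47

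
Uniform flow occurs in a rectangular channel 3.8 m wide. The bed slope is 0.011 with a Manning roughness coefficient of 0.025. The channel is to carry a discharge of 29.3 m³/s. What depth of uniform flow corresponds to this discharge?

y_n = 1.9 m

Manning's equation rearranged: A R^(2/3) = nQ / (1·√S) = 0.025 × 29.3 / (√0.011) = 6.984.
Trying y = 1.46 m: A R^(2/3) = 4.883 — short.
Trying y = 2.11 m: A R^(2/3) = 8.017 — over.
Trying y = 1.9 m: A R^(2/3) = 6.977 — ≈ 6.984.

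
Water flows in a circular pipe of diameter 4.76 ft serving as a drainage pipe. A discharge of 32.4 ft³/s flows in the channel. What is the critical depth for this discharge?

y_c = 1.6 ft

At critical depth, Q² T / (g A³) = 1, i.e. A³/T = Q²/g = 32.4²/32.2 = 32.6.
Trying y = 1.18 ft: A³/T = 9.884 — too small.
Trying y = 1.6 ft: A³/T = 32.22 — matches.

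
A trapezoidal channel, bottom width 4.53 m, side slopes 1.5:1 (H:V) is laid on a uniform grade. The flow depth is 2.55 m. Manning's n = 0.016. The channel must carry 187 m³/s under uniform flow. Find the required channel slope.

S = 0.011

With bottom width b = 4.53 m and side slope z = 1.5: A = (b + zy)y = (4.53 + 1.5×2.55)×2.55 = 21.31 m²; P = b + 2y√(1+z²) = 4.53 + 2×2.55×1.803 = 13.72 m.
Hydraulic radius R = A/P = 21.31/13.72 = 1.552 m.
From Manning's equation, S = [nQ / (1 A R^(2/3))]² = [0.016 × 187 / (1 × 21.31 × 1.552^(2/3))]² = 0.011.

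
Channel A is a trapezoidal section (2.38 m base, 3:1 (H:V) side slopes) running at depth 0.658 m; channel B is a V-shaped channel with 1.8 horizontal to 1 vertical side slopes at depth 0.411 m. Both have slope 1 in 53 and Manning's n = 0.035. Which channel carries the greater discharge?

channel A

Channel A: With bottom width b = 2.38 m and side slope z = 3: A = (b + zy)y = (2.38 + 3×0.658)×0.658 = 2.865 m²; P = b + 2y√(1+z²) = 2.38 + 2×0.658×3.162 = 6.542 m. Hydraulic radius R = A/P = 2.865/6.542 = 0.438 m. Q_A = (1/0.035)·2.865·0.438^(2/3)·√0.01887 = 6.484 m³/s.
Channel B: For a triangular section with side slope z = 1.8: A = zy² = 1.8×0.411² = 0.3041 m²; P = 2y√(1+z²) = 2×0.411×2.059 = 1.693 m. Hydraulic radius R = A/P = 0.3041/1.693 = 0.1796 m. Q_B = (1/0.035)·0.3041·0.1796^(2/3)·√0.01887 = 0.3799 m³/s.
Q_A = 6.484 m³/s vs Q_B = 0.3799 m³/s, so channel A carries more.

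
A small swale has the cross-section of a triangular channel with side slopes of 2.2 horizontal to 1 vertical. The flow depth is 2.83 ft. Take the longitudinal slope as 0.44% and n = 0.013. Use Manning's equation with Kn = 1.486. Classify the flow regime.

For a triangular section with side slope z = 2.2: A = zy² = 2.2×2.83² = 17.62 ft²; P = 2y√(1+z²) = 2×2.83×2.417 = 13.68 ft.
Hydraulic radius R = A/P = 17.62/13.68 = 1.288 ft.
V = (1.486/n) R^(2/3) √S = (1.486/0.013) × 1.288^(2/3) × √0.0044 = 8.977 ft/s. Hydraulic depth D_h = A/T = 17.62/12.45 = 1.415 ft.
Froude number Fr = V/√(g·D_h) = 8.977/√(32.2×1.415) = 1.33, which is greater than 1, so the flow is supercritical.

supercritical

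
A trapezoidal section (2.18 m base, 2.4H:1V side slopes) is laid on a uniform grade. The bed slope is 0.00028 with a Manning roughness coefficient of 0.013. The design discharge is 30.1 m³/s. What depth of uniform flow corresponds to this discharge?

Manning's equation rearranged: A R^(2/3) = nQ / (1·√S) = 0.013 × 30.1 / (√0.00028) = 23.38.
Trying y = 2.93 m: A R^(2/3) = 36.15 — too large.
Trying y = 2.43 m: A R^(2/3) = 23.36 — matches.

y_n = 2.43 m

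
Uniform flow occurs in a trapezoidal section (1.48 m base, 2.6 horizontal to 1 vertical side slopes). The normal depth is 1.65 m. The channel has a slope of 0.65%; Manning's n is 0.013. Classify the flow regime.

With bottom width b = 1.48 m and side slope z = 2.6: A = (b + zy)y = (1.48 + 2.6×1.65)×1.65 = 9.52 m²; P = b + 2y√(1+z²) = 1.48 + 2×1.65×2.786 = 10.67 m.
Hydraulic radius R = A/P = 9.52/10.67 = 0.892 m.
V = (1/n) R^(2/3) √S = (1/0.013) × 0.892^(2/3) × √0.0065 = 5.747 m/s. Hydraulic depth D_h = A/T = 9.52/10.06 = 0.9464 m.
Froude number Fr = V/√(g·D_h) = 5.747/√(9.81×0.9464) = 1.89, which is greater than 1, so the flow is supercritical.

supercritical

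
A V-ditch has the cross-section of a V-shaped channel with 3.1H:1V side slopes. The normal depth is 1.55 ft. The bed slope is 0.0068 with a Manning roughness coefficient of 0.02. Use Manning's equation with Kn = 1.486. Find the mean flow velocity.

For a triangular section with side slope z = 3.1: A = zy² = 3.1×1.55² = 7.448 ft²; P = 2y√(1+z²) = 2×1.55×3.257 = 10.1 ft.
Hydraulic radius R = A/P = 7.448/10.1 = 0.7376 ft.
From Manning's equation, V = (1.486/n) R^(2/3) S^(1/2) = (1.486/0.02) × 0.7376^(2/3) × 0.0068^(1/2) = 5 ft/s.

V = 5 ft/s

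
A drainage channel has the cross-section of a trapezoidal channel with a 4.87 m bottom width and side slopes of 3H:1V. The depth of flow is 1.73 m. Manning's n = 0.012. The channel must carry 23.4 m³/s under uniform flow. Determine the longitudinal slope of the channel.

S = 0.000229

With bottom width b = 4.87 m and side slope z = 3: A = (b + zy)y = (4.87 + 3×1.73)×1.73 = 17.4 m²; P = b + 2y√(1+z²) = 4.87 + 2×1.73×3.162 = 15.81 m.
Hydraulic radius R = A/P = 17.4/15.81 = 1.101 m.
From Manning's equation, S = [nQ / (1 A R^(2/3))]² = [0.012 × 23.4 / (1 × 17.4 × 1.101^(2/3))]² = 0.000229.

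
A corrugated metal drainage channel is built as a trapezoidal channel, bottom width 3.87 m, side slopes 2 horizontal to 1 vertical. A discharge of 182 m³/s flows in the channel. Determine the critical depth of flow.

y_c = 3.58 m

At critical depth, Q² T / (g A³) = 1, i.e. A³/T = Q²/g = 182²/9.81 = 3377.
At y = 4.31 m: A³/T = 7390 — over.
At y = 2.71 m: A³/T = 1085 — short.
At y = 3.58 m: A³/T = 3385 — ≈ 3377.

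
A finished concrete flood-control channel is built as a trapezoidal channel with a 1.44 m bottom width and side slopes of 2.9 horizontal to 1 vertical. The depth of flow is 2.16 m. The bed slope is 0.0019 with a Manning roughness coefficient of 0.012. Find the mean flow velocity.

V = 3.95 m/s

With bottom width b = 1.44 m and side slope z = 2.9: A = (b + zy)y = (1.44 + 2.9×2.16)×2.16 = 16.64 m²; P = b + 2y√(1+z²) = 1.44 + 2×2.16×3.068 = 14.69 m.
Hydraulic radius R = A/P = 16.64/14.69 = 1.133 m.
From Manning's equation, V = (1/n) R^(2/3) S^(1/2) = (1/0.012) × 1.133^(2/3) × 0.0019^(1/2) = 3.95 m/s.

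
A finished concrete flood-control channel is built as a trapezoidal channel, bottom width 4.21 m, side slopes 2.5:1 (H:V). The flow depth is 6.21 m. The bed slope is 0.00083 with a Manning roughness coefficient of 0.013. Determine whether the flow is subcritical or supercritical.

With bottom width b = 4.21 m and side slope z = 2.5: A = (b + zy)y = (4.21 + 2.5×6.21)×6.21 = 122.6 m²; P = b + 2y√(1+z²) = 4.21 + 2×6.21×2.693 = 37.65 m.
Hydraulic radius R = A/P = 122.6/37.65 = 3.255 m.
V = (1/n) R^(2/3) √S = (1/0.013) × 3.255^(2/3) × √0.00083 = 4.867 m/s. Hydraulic depth D_h = A/T = 122.6/35.26 = 3.476 m.
Froude number Fr = V/√(g·D_h) = 4.867/√(9.81×3.476) = 0.834, which is less than 1, so the flow is subcritical.

subcritical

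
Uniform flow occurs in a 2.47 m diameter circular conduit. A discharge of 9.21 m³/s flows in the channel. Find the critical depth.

y_c = 1.39 m

At critical depth, Q² T / (g A³) = 1, i.e. A³/T = Q²/g = 9.21²/9.81 = 8.647.
Trying y = 1.59 m: A³/T = 14.65 — over.
Trying y = 1.39 m: A³/T = 8.746 — ≈ 8.647.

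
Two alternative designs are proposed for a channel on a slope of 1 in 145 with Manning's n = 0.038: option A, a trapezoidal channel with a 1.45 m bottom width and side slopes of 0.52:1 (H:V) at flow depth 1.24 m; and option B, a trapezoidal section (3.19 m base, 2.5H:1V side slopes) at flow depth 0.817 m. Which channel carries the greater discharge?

Channel A: With bottom width b = 1.45 m and side slope z = 0.52: A = (b + zy)y = (1.45 + 0.52×1.24)×1.24 = 2.598 m²; P = b + 2y√(1+z²) = 1.45 + 2×1.24×1.127 = 4.245 m. Hydraulic radius R = A/P = 2.598/4.245 = 0.6119 m. Q_A = (1/0.038)·2.598·0.6119^(2/3)·√0.006897 = 4.091 m³/s.
Channel B: With bottom width b = 3.19 m and side slope z = 2.5: A = (b + zy)y = (3.19 + 2.5×0.817)×0.817 = 4.275 m²; P = b + 2y√(1+z²) = 3.19 + 2×0.817×2.693 = 7.59 m. Hydraulic radius R = A/P = 4.275/7.59 = 0.5633 m. Q_B = (1/0.038)·4.275·0.5633^(2/3)·√0.006897 = 6.372 m³/s.
Q_A = 4.091 m³/s vs Q_B = 6.372 m³/s, so channel B carries more.

channel B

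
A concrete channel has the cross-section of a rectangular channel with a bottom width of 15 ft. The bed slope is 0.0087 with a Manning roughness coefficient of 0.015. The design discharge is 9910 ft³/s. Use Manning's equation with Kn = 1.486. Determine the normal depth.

y_n = 22.6 ft

Manning's equation rearranged: A R^(2/3) = nQ / (1.486·√S) = 0.015 × 9910 / (1.486 × √0.0087) = 1072.
At y = 28.2 ft: A R^(2/3) = 1385 — too large.
At y = 17 ft: A R^(2/3) = 765.8 — too small.
At y = 22.6 ft: A R^(2/3) = 1073 — matches.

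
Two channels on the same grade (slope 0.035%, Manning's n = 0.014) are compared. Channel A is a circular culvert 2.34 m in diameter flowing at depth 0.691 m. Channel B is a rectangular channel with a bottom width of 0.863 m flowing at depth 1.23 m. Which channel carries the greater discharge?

channel A

Channel A: For a circular section of diameter D = 2.34 m at depth y = 0.691 m, the central angle is θ = 2 arccos(1 − 2y/D) = 2.298 rad. Then A = (D²/8)(θ − sin θ) = 1.062 m² and P = Dθ/2 = 2.689 m. Hydraulic radius R = A/P = 1.062/2.689 = 0.3948 m. Q_A = (1/0.014)·1.062·0.3948^(2/3)·√0.00035 = 0.7635 m³/s.
Channel B: Flow area A = b·y = 0.863 × 1.23 = 1.061 m². Wetted perimeter P = b + 2y = 0.863 + 2×1.23 = 3.323 m. Hydraulic radius R = A/P = 1.061/3.323 = 0.3194 m. Q_B = (1/0.014)·1.061·0.3194^(2/3)·√0.00035 = 0.6628 m³/s.
Q_A = 0.7635 m³/s vs Q_B = 0.6628 m³/s, so channel A carries more.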